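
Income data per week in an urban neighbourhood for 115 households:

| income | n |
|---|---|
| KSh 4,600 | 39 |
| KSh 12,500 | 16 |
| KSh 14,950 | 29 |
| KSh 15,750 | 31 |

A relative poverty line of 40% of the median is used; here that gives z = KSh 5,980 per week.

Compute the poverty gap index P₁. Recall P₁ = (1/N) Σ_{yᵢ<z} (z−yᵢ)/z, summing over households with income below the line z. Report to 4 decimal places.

0.0783

Incomes under z: 39×KSh 4,600 (q = 39 of N = 115).
Relative gaps: (5980−4600)/5980 = 0.2308 (×39).
Σ = 9.000000. Dividing by the full population N = 115 gives P₁ = 0.0783.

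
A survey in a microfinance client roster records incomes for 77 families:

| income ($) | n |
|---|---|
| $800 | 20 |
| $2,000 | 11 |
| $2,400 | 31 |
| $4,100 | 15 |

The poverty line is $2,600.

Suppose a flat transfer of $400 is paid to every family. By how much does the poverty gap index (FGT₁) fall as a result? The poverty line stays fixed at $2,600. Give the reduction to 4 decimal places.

0.0929

Before: below the line — 20×$800, 11×$2,000, 31×$2,400; poverty gap index (FGT₁) = 0.243756.
After the $400 transfer: below the line — 20×$1,200, 11×$2,400; poverty gap index (FGT₁) = 0.150849.
Reduction = 0.243756 − 0.150849 = 0.0929.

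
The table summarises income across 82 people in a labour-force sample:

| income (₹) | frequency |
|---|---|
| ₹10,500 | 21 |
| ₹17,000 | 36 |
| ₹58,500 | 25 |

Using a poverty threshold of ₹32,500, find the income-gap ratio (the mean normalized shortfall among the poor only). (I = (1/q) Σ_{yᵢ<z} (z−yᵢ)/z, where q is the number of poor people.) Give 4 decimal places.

0.5506

Below the line: 21×₹10,500, 36×₹17,000 (q = 57 of N = 82).
Relative gaps: 0.6769 (×21), 0.4769 (×36); sum = 31.384615.
I averages over the q = 57 poor units only: 31.384615 / 57 = 0.5506.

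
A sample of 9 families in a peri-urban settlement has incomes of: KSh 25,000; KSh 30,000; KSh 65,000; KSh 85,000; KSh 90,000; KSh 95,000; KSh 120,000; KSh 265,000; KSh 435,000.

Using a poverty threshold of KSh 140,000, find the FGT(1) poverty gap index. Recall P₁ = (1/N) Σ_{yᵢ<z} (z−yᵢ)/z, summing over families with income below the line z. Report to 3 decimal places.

Below the line: KSh 25,000, KSh 30,000, KSh 65,000, KSh 85,000, KSh 90,000, KSh 95,000, KSh 120,000 (q = 7 of N = 9).
Normalized shortfalls: (140000−25000)/140000 = 0.8214; (140000−30000)/140000 = 0.7857; (140000−65000)/140000 = 0.5357; (140000−85000)/140000 = 0.3929; (140000−90000)/140000 = 0.3571; (140000−95000)/140000 = 0.3214; (140000−120000)/140000 = 0.1429.
Sum of shortfalls = 3.357143; P₁ averages over all N: 3.357143 / 9 = 0.373.

0.373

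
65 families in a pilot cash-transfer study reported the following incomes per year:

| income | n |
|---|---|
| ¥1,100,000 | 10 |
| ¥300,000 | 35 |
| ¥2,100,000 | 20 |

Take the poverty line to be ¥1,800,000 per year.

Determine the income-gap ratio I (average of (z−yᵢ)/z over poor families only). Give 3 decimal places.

Below z: 35×¥300,000, 10×¥1,100,000 (q = 45 of N = 65).
Relative gaps: 0.8333 (×35), 0.3889 (×10); sum = 33.055556.
I averages over the q = 45 poor units only: 33.055556 / 45 = 0.735.

0.735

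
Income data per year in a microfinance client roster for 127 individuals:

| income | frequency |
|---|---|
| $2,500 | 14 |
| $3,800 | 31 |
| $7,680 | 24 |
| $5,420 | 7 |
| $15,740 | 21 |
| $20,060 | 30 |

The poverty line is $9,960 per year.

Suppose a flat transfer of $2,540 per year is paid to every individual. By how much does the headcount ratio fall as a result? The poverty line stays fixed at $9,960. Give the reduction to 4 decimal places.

0.1890

Before: below the line — 14×$2,500, 31×$3,800, 7×$5,420, 24×$7,680; headcount ratio = 0.598425.
After the $2,540 transfer: below the line — 14×$5,040, 31×$6,340, 7×$7,960; headcount ratio = 0.409449.
Reduction = 0.598425 − 0.409449 = 0.1890.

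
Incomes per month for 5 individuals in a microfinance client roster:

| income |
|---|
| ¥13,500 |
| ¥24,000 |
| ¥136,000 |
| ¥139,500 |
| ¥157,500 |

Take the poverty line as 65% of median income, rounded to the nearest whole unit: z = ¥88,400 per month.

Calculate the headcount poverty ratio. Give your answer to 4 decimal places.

0.4000

2 of the 5 individuals have income below ¥88,400.
H = 2/5 = 0.4000.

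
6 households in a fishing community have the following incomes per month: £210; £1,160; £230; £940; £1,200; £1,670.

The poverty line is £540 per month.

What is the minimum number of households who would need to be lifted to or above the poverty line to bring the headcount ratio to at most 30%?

1

2 of the 6 households are poor, so H = 2/6 = 0.333.
A headcount ratio of at most 30% allows at most ⌊0.30 × 6⌋ = 1 poor households.
So at least 2 − 1 = 1 must be lifted.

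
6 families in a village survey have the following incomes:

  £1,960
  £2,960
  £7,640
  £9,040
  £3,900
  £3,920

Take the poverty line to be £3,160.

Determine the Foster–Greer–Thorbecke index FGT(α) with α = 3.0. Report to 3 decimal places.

Below z: £1,960, £2,960 (q = 2 of N = 6).
Relative gaps: (3160−1960)/3160 = 0.3797; (3160−2960)/3160 = 0.0633.
Raised to α = 3.0: 0.05476; 0.00025.
Sum = 0.055016; FGT(3.0) = 0.055016 / 6 = 0.009.

0.009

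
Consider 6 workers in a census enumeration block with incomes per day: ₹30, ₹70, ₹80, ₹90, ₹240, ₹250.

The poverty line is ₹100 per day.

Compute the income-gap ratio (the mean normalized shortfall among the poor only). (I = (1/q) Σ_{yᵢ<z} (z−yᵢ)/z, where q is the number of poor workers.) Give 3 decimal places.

Incomes under z: ₹30, ₹70, ₹80, ₹90 (q = 4 of N = 6).
Relative gaps: 0.7000, 0.3000, 0.2000, 0.1000; sum = 1.300000.
The income-gap ratio divides by q (the poor only): 1.300000 / 4 = 0.325.

0.325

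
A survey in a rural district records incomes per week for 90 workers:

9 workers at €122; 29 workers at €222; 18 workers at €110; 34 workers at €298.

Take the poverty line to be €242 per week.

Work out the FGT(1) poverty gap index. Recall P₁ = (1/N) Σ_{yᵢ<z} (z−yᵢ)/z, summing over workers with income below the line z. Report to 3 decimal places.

Below z: 18×€110, 9×€122, 29×€222 (q = 56 of N = 90).
Normalized shortfalls: (242−110)/242 = 0.5455 (×18); (242−122)/242 = 0.4959 (×9); (242−222)/242 = 0.0826 (×29).
Sum of shortfalls = 16.677686; P₁ averages over all N: 16.677686 / 90 = 0.185.

0.185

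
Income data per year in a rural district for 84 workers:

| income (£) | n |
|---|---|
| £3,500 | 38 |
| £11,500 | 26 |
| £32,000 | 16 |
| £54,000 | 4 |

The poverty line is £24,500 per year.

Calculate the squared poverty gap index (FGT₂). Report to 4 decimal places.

0.4195

Poor units: 38×£3,500, 26×£11,500 (q = 64 of N = 84).
Gap ratios (z−y)/z: (24500−3500)/24500 = 0.8571 (×38); (24500−11500)/24500 = 0.5306 (×26).
Squared: 0.7347 (×38); 0.2815 (×26).
Sum = 35.238651; P₂ = 35.238651 / 84 = 0.4195.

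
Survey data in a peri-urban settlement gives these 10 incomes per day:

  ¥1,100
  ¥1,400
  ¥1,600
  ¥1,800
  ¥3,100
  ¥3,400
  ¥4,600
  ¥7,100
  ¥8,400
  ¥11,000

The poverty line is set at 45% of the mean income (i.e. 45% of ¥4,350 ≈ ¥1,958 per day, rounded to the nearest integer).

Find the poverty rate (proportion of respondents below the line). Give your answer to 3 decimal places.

0.400

4 of the 10 respondents have income below ¥1,958.
H = 4/10 = 0.400.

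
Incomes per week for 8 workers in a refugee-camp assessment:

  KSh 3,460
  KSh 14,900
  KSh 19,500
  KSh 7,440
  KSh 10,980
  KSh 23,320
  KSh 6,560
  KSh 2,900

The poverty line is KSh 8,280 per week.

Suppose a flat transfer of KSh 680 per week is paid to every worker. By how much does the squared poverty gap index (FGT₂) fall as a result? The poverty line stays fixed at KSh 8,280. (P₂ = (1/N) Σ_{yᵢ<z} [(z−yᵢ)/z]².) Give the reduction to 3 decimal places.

0.028

Before: below the line — KSh 2,900, KSh 3,460, KSh 6,560, KSh 7,440; squared poverty gap index (FGT₂) = 0.10181.
After the KSh 680 transfer: below the line — KSh 3,580, KSh 4,140, KSh 7,240, KSh 8,120; squared poverty gap index (FGT₂) = 0.07354.
Reduction = 0.10181 − 0.07354 = 0.028.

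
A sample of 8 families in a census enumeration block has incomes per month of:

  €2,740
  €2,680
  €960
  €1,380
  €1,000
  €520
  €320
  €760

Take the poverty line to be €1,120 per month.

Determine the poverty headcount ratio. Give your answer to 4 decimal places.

5 of the 8 families have income below €1,120.
H = 5/8 = 0.6250.

0.6250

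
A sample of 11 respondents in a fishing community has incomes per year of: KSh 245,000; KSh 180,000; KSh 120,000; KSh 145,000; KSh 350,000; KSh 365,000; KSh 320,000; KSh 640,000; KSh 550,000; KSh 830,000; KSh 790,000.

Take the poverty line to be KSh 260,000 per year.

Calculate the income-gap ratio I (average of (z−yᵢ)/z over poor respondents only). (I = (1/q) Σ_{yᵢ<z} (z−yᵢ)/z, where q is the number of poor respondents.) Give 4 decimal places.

Below z: KSh 120,000, KSh 145,000, KSh 180,000, KSh 245,000 (q = 4 of N = 11).
Shortfall ratios (z−y)/z: 0.5385, 0.4423, 0.3077, 0.0577; sum = 1.346154.
I averages over the q = 4 poor units only: 1.346154 / 4 = 0.3365.

0.3365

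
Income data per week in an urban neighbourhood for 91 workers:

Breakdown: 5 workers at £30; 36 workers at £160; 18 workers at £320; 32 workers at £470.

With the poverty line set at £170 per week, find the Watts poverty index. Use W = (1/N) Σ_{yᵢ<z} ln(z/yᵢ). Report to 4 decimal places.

Below the line: 5×£30, 36×£160 (q = 41 of N = 91).
Log shortfalls: ln(170/30) = 1.7346 (×5); ln(170/160) = 0.0606 (×36).
W = 10.855492 / 91 = 0.1193.

0.1193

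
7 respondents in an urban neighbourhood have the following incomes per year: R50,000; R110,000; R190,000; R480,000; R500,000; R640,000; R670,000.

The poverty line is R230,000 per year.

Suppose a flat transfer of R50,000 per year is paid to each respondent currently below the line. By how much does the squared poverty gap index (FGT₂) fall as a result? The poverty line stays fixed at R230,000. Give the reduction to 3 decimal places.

Before: below the line — R50,000, R110,000, R190,000; squared poverty gap index (FGT₂) = 0.13070.
After the R50,000 transfer: below the line — R100,000, R160,000; squared poverty gap index (FGT₂) = 0.05887.
Reduction = 0.13070 − 0.05887 = 0.072.

0.072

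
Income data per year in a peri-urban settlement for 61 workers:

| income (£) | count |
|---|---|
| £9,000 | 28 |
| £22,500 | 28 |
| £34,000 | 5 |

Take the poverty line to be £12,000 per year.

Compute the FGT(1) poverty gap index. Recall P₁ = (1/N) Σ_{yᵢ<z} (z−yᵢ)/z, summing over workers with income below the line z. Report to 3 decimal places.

0.115

Incomes under z: 28×£9,000 (q = 28 of N = 61).
Shortfall ratios: (12000−9000)/12000 = 0.2500 (×28).
Σ = 7.000000. Dividing by the full population N = 61 gives P₁ = 0.115.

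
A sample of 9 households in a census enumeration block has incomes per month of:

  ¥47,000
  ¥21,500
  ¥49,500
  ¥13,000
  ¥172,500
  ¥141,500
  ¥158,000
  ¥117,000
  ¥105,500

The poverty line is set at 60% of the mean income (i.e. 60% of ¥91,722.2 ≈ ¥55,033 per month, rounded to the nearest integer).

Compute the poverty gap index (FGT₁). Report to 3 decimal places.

0.180

Poor units: ¥13,000, ¥21,500, ¥47,000, ¥49,500 (q = 4 of N = 9).
Shortfall ratios: (55033−13000)/55033 = 0.7638; (55033−21500)/55033 = 0.6093; (55033−47000)/55033 = 0.1460; (55033−49500)/55033 = 0.1005.
Sum of shortfalls = 1.619610; P₁ averages over all N: 1.619610 / 9 = 0.180.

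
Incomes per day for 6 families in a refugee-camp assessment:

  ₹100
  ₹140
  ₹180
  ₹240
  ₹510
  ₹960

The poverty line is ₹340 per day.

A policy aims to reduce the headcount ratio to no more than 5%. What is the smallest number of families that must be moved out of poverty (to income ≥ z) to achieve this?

4

4 of the 6 families are poor, so H = 4/6 = 0.667.
A headcount ratio of at most 5% allows at most ⌊0.05 × 6⌋ = 0 poor families.
So at least 4 − 0 = 4 must be lifted.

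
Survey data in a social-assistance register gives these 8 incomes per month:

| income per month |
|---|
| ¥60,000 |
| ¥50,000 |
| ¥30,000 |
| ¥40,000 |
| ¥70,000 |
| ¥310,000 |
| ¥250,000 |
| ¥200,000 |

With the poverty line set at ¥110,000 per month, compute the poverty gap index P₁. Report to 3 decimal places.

Below the line: ¥30,000, ¥40,000, ¥50,000, ¥60,000, ¥70,000 (q = 5 of N = 8).
Relative gaps: (110000−30000)/110000 = 0.7273; (110000−40000)/110000 = 0.6364; (110000−50000)/110000 = 0.5455; (110000−60000)/110000 = 0.4545; (110000−70000)/110000 = 0.3636.
Σ = 2.727273. Dividing by the full population N = 8 gives P₁ = 0.341.

0.341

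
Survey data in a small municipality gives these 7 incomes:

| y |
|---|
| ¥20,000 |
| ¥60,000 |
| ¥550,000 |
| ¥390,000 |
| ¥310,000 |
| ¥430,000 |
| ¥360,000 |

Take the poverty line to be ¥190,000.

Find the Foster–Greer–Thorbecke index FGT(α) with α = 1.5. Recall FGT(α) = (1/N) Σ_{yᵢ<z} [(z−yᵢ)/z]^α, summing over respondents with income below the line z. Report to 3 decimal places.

Below z: ¥20,000, ¥60,000 (q = 2 of N = 7).
Gap ratios (z−y)/z: (190000−20000)/190000 = 0.8947; (190000−60000)/190000 = 0.6842.
Raised to α = 1.5: 0.84634; 0.56596.
Sum = 1.412295; FGT(1.5) = 1.412295 / 7 = 0.202.

0.202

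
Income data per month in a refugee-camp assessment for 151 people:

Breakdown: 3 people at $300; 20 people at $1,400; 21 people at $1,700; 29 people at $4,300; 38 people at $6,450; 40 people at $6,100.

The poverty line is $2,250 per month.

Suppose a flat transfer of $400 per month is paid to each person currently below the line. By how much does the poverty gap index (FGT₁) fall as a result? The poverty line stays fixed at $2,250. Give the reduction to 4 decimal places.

Before: below the line — 3×$300, 20×$1,400, 21×$1,700; poverty gap index (FGT₁) = 0.101251.
After the $400 transfer: below the line — 3×$700, 20×$1,800, 21×$2,100; poverty gap index (FGT₁) = 0.049448.
Reduction = 0.101251 − 0.049448 = 0.0518.

0.0518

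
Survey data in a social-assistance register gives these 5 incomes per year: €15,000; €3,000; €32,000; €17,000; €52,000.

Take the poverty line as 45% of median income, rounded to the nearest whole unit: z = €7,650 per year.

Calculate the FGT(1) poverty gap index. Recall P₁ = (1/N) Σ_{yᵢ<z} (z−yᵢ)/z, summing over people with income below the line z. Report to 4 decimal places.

0.1216

Incomes under z: €3,000 (q = 1 of N = 5).
Normalized shortfalls: (7650−3000)/7650 = 0.6078.
Sum of shortfalls = 0.607843; P₁ averages over all N: 0.607843 / 5 = 0.1216.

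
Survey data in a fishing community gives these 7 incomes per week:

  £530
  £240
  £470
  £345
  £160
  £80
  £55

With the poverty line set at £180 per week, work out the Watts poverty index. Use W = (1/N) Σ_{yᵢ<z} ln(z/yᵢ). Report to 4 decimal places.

0.3020

Below the line: £55, £80, £160 (q = 3 of N = 7).
Log gaps: ln(180/55) = 1.1856; ln(180/80) = 0.8109; ln(180/160) = 0.1178.
W = 2.114337 / 7 = 0.3020.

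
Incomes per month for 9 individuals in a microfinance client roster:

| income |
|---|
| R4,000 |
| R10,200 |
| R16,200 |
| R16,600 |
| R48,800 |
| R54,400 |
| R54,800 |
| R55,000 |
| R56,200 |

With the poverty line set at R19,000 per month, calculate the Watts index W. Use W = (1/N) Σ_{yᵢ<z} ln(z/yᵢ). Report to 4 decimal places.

0.2750

Below z: R4,000, R10,200, R16,200, R16,600 (q = 4 of N = 9).
Log shortfalls: ln(19000/4000) = 1.5581; ln(19000/10200) = 0.6221; ln(19000/16200) = 0.1594; ln(19000/16600) = 0.1350.
W = 2.474660 / 9 = 0.2750.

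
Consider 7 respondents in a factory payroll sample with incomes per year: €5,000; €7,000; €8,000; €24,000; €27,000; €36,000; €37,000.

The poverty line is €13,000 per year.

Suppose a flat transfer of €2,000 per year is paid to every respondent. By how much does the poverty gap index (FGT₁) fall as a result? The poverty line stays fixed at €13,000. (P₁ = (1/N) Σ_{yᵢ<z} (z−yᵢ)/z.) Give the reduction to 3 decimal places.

0.066

Before: below the line — €5,000, €7,000, €8,000; poverty gap index (FGT₁) = 0.20879.
After the €2,000 transfer: below the line — €7,000, €9,000, €10,000; poverty gap index (FGT₁) = 0.14286.
Reduction = 0.20879 − 0.14286 = 0.066.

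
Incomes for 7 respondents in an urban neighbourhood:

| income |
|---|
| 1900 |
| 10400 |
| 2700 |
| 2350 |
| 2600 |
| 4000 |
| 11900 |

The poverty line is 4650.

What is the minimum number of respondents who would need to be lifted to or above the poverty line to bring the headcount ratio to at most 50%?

5 of the 7 respondents are poor, so H = 5/7 = 0.714.
A headcount ratio of at most 50% allows at most ⌊0.50 × 7⌋ = 3 poor respondents.
So at least 5 − 3 = 2 must be lifted.

2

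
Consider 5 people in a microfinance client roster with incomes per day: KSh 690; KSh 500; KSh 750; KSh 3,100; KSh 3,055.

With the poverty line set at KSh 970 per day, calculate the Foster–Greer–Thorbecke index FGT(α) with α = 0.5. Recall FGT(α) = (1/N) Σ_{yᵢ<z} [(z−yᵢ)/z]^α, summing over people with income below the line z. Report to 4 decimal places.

0.3419

Incomes under z: KSh 500, KSh 690, KSh 750 (q = 3 of N = 5).
Relative gaps: (970−500)/970 = 0.4845; (970−690)/970 = 0.2887; (970−750)/970 = 0.2268.
Raised to α = 0.5: 0.69609; 0.53727; 0.47624.
Sum = 1.709597; FGT(0.5) = 1.709597 / 5 = 0.3419.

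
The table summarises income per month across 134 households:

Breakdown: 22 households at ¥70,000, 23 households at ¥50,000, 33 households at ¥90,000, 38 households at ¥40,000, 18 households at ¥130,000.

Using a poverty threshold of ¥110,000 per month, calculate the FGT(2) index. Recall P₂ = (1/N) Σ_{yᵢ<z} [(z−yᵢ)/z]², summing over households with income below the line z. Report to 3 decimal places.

0.196

Below z: 38×¥40,000, 23×¥50,000, 22×¥70,000, 33×¥90,000 (q = 116 of N = 134).
Gap ratios (z−y)/z: (110000−40000)/110000 = 0.6364 (×38); (110000−50000)/110000 = 0.5455 (×23); (110000−70000)/110000 = 0.3636 (×22); (110000−90000)/110000 = 0.1818 (×33).
Squared: 0.4050 (×38); 0.2975 (×23); 0.1322 (×22); 0.0331 (×33).
Sum = 26.231405; P₂ = 26.231405 / 134 = 0.196.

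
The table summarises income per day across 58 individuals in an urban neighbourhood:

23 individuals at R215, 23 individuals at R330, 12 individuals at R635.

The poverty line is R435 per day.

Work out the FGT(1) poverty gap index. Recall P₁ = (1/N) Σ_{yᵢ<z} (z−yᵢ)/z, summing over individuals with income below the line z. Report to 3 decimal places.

0.296

Poor units: 23×R215, 23×R330 (q = 46 of N = 58).
Relative gaps: (435−215)/435 = 0.5057 (×23); (435−330)/435 = 0.2414 (×23).
Sum of shortfalls = 17.183908; P₁ averages over all N: 17.183908 / 58 = 0.296.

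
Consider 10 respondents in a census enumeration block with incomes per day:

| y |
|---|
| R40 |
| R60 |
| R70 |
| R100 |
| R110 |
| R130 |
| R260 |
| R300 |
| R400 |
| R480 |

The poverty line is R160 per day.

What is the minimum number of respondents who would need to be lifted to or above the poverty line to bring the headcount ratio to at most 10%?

5

6 of the 10 respondents are poor, so H = 6/10 = 0.600.
A headcount ratio of at most 10% allows at most ⌊0.10 × 10⌋ = 1 poor respondents.
So at least 6 − 1 = 5 must be lifted.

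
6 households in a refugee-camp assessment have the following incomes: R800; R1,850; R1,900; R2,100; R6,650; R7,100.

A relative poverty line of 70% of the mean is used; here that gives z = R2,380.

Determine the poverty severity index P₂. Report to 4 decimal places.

0.0908

Poor units: R800, R1,850, R1,900, R2,100 (q = 4 of N = 6).
Relative gaps: (2380−800)/2380 = 0.6639; (2380−1850)/2380 = 0.2227; (2380−1900)/2380 = 0.2017; (2380−2100)/2380 = 0.1176.
Squared: 0.4407; 0.0496; 0.0407; 0.0138.
Sum = 0.544824; P₂ = 0.544824 / 6 = 0.0908.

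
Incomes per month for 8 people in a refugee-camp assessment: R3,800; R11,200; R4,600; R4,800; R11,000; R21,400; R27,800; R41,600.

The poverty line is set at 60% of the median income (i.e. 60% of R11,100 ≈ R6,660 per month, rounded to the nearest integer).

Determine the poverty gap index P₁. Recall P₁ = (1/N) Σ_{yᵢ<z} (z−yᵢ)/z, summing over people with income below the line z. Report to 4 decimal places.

Incomes under z: R3,800, R4,600, R4,800 (q = 3 of N = 8).
Normalized shortfalls: (6660−3800)/6660 = 0.4294; (6660−4600)/6660 = 0.3093; (6660−4800)/6660 = 0.2793.
Σ = 1.018018. Dividing by the full population N = 8 gives P₁ = 0.1273.

0.1273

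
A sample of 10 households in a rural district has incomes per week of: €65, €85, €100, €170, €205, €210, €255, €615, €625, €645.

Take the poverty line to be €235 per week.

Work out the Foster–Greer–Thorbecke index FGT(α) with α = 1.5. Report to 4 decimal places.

0.1786

Below the line: €65, €85, €100, €170, €205, €210 (q = 6 of N = 10).
Shortfall ratios: (235−65)/235 = 0.7234; (235−85)/235 = 0.6383; (235−100)/235 = 0.5745; (235−170)/235 = 0.2766; (235−205)/235 = 0.1277; (235−210)/235 = 0.1064.
Raised to α = 1.5: 0.61528; 0.50996; 0.43541; 0.14547; 0.04561; 0.03470.
Sum = 1.786426; FGT(1.5) = 1.786426 / 10 = 0.1786.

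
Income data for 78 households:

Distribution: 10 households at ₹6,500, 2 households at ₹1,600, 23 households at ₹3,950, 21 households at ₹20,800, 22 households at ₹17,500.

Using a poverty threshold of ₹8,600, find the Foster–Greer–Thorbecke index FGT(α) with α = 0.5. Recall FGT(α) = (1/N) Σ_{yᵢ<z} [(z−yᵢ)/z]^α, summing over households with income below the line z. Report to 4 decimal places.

0.3033

Incomes under z: 2×₹1,600, 23×₹3,950, 10×₹6,500 (q = 35 of N = 78).
Normalized shortfalls: (8600−1600)/8600 = 0.8140 (×2); (8600−3950)/8600 = 0.5407 (×23); (8600−6500)/8600 = 0.2442 (×10).
Raised to α = 0.5: 0.90219 (×2); 0.73532 (×23); 0.49415 (×10).
Sum = 23.658300; FGT(0.5) = 23.658300 / 78 = 0.3033.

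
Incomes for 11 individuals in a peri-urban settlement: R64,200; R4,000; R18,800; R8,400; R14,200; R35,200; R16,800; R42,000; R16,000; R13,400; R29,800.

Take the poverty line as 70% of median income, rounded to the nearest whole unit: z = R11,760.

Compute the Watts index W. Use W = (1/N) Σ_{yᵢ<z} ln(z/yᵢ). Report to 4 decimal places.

Below the line: R4,000, R8,400 (q = 2 of N = 11).
Log shortfalls: ln(11760/4000) = 1.0784; ln(11760/8400) = 0.3365.
W = 1.414882 / 11 = 0.1286.

0.1286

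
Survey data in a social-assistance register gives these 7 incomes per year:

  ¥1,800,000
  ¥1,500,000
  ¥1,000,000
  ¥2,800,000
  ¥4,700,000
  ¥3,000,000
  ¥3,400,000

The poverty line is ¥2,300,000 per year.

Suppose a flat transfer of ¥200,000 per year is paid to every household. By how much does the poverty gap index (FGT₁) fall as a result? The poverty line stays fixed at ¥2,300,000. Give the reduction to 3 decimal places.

0.037

Before: below the line — ¥1,000,000, ¥1,500,000, ¥1,800,000; poverty gap index (FGT₁) = 0.16149.
After the ¥200,000 transfer: below the line — ¥1,200,000, ¥1,700,000, ¥2,000,000; poverty gap index (FGT₁) = 0.12422.
Reduction = 0.16149 − 0.12422 = 0.037.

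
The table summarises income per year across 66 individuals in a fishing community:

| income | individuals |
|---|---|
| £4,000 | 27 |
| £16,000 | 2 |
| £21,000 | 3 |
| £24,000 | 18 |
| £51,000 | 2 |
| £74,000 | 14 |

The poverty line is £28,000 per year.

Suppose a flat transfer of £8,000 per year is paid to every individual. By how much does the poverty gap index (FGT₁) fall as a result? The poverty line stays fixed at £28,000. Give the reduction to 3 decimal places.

0.176

Before: below the line — 27×£4,000, 2×£16,000, 3×£21,000, 18×£24,000; poverty gap index (FGT₁) = 0.41396.
After the £8,000 transfer: below the line — 27×£12,000, 2×£24,000; poverty gap index (FGT₁) = 0.23810.
Reduction = 0.41396 − 0.23810 = 0.176.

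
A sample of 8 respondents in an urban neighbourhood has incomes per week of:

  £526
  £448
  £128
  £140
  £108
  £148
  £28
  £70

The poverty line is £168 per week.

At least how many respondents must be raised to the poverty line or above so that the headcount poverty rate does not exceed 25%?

6 of the 8 respondents are poor, so H = 6/8 = 0.750.
A headcount ratio of at most 25% allows at most ⌊0.25 × 8⌋ = 2 poor respondents.
So at least 6 − 2 = 4 must be lifted.

4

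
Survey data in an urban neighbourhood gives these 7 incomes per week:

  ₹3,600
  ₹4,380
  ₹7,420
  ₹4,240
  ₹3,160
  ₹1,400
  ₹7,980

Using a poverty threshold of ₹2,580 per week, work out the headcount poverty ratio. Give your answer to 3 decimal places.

1 of the 7 households have income below ₹2,580.
H = 1/7 = 0.143.

0.143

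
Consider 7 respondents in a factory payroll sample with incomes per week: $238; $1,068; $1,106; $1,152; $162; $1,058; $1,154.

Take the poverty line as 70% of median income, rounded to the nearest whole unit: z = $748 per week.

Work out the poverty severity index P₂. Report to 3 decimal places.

0.154

Below z: $162, $238 (q = 2 of N = 7).
Normalized shortfalls: (748−162)/748 = 0.7834; (748−238)/748 = 0.6818.
Squared: 0.6138; 0.4649.
Sum = 1.078627; P₂ = 1.078627 / 7 = 0.154.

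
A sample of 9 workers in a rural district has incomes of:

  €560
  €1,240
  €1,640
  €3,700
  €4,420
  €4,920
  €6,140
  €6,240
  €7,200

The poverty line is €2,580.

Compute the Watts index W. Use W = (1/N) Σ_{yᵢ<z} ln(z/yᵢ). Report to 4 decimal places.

Below the line: €560, €1,240, €1,640 (q = 3 of N = 9).
Log gaps: ln(2580/560) = 1.5276; ln(2580/1240) = 0.7327; ln(2580/1640) = 0.4531.
W = 2.713379 / 9 = 0.3015.

0.3015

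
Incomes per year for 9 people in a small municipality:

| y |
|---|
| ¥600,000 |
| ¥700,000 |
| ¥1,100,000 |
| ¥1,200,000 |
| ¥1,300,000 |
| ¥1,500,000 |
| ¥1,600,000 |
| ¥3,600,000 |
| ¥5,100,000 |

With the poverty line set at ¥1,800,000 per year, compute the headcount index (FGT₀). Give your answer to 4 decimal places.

7 of the 9 people have income below ¥1,800,000.
H = 7/9 = 0.7778.

0.7778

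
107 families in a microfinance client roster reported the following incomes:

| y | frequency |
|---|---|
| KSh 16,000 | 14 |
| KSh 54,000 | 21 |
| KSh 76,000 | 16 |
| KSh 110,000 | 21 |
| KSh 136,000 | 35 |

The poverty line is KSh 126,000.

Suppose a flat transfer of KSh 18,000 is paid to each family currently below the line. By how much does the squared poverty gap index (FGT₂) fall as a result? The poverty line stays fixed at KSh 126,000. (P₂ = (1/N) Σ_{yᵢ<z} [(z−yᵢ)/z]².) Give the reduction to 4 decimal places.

0.0751

Before: below the line — 14×KSh 16,000, 21×KSh 54,000, 16×KSh 76,000, 21×KSh 110,000; squared poverty gap index (FGT₂) = 0.190519.
After the KSh 18,000 transfer: below the line — 14×KSh 34,000, 21×KSh 72,000, 16×KSh 94,000; squared poverty gap index (FGT₂) = 0.115448.
Reduction = 0.190519 − 0.115448 = 0.0751.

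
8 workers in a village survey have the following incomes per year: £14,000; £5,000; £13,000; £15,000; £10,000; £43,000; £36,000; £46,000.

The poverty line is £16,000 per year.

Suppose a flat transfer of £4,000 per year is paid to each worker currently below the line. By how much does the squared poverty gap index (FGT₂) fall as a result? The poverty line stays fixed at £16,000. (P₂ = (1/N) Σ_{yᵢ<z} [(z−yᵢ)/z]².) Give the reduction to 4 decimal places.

Before: below the line — £5,000, £10,000, £13,000, £14,000, £15,000; squared poverty gap index (FGT₂) = 0.083496.
After the £4,000 transfer: below the line — £9,000, £14,000; squared poverty gap index (FGT₂) = 0.025879.
Reduction = 0.083496 − 0.025879 = 0.0576.

0.0576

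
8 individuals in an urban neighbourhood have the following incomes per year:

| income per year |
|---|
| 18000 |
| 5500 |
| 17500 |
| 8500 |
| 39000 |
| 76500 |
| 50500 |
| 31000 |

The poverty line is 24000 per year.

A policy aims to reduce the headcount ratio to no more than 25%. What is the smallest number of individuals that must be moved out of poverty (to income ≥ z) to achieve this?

4 of the 8 individuals are poor, so H = 4/8 = 0.500.
A headcount ratio of at most 25% allows at most ⌊0.25 × 8⌋ = 2 poor individuals.
So at least 4 − 2 = 2 must be lifted.

2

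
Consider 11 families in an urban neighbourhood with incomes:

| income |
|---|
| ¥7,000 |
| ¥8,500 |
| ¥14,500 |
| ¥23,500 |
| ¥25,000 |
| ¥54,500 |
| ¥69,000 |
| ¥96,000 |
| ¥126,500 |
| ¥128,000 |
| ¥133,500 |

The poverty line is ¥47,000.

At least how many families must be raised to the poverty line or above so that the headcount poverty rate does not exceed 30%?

5 of the 11 families are poor, so H = 5/11 = 0.455.
A headcount ratio of at most 30% allows at most ⌊0.30 × 11⌋ = 3 poor families.
So at least 5 − 3 = 2 must be lifted.

2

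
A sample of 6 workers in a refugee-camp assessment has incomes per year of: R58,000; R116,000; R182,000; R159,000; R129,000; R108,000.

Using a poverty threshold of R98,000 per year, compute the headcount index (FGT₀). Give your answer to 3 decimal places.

0.167

1 of the 6 workers have income below R98,000.
H = 1/6 = 0.167.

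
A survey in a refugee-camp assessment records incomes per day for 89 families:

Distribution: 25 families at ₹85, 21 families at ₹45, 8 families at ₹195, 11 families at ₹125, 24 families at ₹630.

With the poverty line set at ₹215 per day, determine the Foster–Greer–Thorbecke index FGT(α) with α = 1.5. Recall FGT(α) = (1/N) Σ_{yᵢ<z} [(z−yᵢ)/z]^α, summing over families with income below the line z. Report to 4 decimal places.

Below the line: 21×₹45, 25×₹85, 11×₹125, 8×₹195 (q = 65 of N = 89).
Gap ratios (z−y)/z: (215−45)/215 = 0.7907 (×21); (215−85)/215 = 0.6047 (×25); (215−125)/215 = 0.4186 (×11); (215−195)/215 = 0.0930 (×8).
Raised to α = 1.5: 0.70310 (×21); 0.47017 (×25); 0.27084 (×11); 0.02837 (×8).
Sum = 29.725536; FGT(1.5) = 29.725536 / 89 = 0.3340.

0.3340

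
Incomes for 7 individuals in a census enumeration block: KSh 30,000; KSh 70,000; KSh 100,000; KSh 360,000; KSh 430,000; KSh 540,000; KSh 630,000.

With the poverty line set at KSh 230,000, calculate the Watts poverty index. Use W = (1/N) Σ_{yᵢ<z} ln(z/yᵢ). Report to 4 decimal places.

Poor units: KSh 30,000, KSh 70,000, KSh 100,000 (q = 3 of N = 7).
Log gaps: ln(230000/30000) = 2.0369; ln(230000/70000) = 1.1896; ln(230000/100000) = 0.8329.
W = 4.059375 / 7 = 0.5799.

0.5799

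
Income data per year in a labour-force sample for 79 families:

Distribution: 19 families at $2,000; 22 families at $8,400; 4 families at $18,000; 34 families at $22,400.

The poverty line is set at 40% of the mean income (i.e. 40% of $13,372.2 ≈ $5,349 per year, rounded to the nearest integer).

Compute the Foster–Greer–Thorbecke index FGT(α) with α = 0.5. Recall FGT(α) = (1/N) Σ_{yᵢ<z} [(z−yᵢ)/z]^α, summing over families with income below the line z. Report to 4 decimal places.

0.1903

Below the line: 19×$2,000 (q = 19 of N = 79).
Normalized shortfalls: (5349−2000)/5349 = 0.6261 (×19).
Raised to α = 0.5: 0.79126 (×19).
Sum = 15.034011; FGT(0.5) = 15.034011 / 79 = 0.1903.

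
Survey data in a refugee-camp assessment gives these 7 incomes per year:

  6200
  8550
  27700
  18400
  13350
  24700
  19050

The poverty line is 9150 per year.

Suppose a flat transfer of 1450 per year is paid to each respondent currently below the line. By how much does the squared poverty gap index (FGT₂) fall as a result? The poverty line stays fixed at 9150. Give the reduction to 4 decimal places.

Before: below the line — 6200, 8550; squared poverty gap index (FGT₂) = 0.015463.
After the 1450 transfer: below the line — 7650; squared poverty gap index (FGT₂) = 0.003839.
Reduction = 0.015463 − 0.003839 = 0.0116.

0.0116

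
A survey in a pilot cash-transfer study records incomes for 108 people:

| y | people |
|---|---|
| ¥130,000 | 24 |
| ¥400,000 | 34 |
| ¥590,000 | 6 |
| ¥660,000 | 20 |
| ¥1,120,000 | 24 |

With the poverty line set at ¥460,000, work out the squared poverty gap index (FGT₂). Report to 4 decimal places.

0.1197

Incomes under z: 24×¥130,000, 34×¥400,000 (q = 58 of N = 108).
Relative gaps: (460000−130000)/460000 = 0.7174 (×24); (460000−400000)/460000 = 0.1304 (×34).
Squared: 0.5147 (×24); 0.0170 (×34).
Sum = 12.930057; P₂ = 12.930057 / 108 = 0.1197.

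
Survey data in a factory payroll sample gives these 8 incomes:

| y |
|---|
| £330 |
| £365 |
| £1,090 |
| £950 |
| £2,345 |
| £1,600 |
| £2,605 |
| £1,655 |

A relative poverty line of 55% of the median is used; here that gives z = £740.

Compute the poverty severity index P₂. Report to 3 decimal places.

Below z: £330, £365 (q = 2 of N = 8).
Relative gaps: (740−330)/740 = 0.5541; (740−365)/740 = 0.5068.
Squared: 0.3070; 0.2568.
Sum = 0.563778; P₂ = 0.563778 / 8 = 0.070.

0.070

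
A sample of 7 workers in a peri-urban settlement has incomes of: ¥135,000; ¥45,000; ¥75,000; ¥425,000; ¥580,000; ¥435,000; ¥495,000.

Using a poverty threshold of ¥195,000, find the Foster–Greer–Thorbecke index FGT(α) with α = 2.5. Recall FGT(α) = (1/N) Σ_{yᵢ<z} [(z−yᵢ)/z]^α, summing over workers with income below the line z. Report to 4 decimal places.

Incomes under z: ¥45,000, ¥75,000, ¥135,000 (q = 3 of N = 7).
Normalized shortfalls: (195000−45000)/195000 = 0.7692; (195000−75000)/195000 = 0.6154; (195000−135000)/195000 = 0.3077.
Raised to α = 2.5: 0.51897; 0.29708; 0.05252.
Sum = 0.868561; FGT(2.5) = 0.868561 / 7 = 0.1241.

0.1241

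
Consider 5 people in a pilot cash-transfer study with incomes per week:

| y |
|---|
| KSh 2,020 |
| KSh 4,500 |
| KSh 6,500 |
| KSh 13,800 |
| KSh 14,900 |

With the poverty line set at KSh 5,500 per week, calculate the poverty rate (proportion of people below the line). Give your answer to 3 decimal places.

2 of the 5 people have income below KSh 5,500.
H = 2/5 = 0.400.

0.400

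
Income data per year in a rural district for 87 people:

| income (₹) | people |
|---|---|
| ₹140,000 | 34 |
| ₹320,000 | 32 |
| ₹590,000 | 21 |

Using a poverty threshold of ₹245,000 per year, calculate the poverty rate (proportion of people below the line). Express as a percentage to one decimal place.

39.1%

34 of the 87 people have income below ₹245,000.
H = 34/87 = 39.1%.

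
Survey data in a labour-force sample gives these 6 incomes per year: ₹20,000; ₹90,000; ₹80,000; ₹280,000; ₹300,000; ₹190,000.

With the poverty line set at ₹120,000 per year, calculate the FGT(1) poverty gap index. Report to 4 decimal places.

Below the line: ₹20,000, ₹80,000, ₹90,000 (q = 3 of N = 6).
Shortfall ratios: (120000−20000)/120000 = 0.8333; (120000−80000)/120000 = 0.3333; (120000−90000)/120000 = 0.2500.
Sum of shortfalls = 1.416667; P₁ averages over all N: 1.416667 / 6 = 0.2361.

0.2361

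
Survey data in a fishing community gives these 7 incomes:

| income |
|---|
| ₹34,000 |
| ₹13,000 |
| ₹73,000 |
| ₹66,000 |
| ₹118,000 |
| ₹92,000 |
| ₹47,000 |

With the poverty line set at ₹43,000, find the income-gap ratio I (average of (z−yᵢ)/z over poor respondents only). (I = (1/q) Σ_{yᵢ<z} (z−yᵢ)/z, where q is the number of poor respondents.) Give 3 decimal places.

0.453

Below z: ₹13,000, ₹34,000 (q = 2 of N = 7).
Shortfall ratios (z−y)/z: 0.6977, 0.2093; sum = 0.906977.
The income-gap ratio divides by q (the poor only): 0.906977 / 2 = 0.453.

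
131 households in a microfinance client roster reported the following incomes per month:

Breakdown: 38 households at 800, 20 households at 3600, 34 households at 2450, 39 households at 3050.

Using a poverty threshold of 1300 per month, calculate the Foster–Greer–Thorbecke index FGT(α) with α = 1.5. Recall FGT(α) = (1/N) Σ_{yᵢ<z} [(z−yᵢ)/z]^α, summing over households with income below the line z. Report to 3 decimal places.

Below z: 38×800 (q = 38 of N = 131).
Shortfall ratios: (1300−800)/1300 = 0.3846 (×38).
Raised to α = 1.5: 0.23853 (×38).
Sum = 9.064077; FGT(1.5) = 9.064077 / 131 = 0.069.

0.069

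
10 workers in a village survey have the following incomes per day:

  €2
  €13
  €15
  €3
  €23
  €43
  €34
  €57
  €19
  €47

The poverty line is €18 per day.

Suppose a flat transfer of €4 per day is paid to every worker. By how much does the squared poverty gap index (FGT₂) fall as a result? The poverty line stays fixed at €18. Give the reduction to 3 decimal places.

Before: below the line — €2, €3, €13, €15; squared poverty gap index (FGT₂) = 0.15895.
After the €4 transfer: below the line — €6, €7, €17; squared poverty gap index (FGT₂) = 0.08210.
Reduction = 0.15895 − 0.08210 = 0.077.

0.077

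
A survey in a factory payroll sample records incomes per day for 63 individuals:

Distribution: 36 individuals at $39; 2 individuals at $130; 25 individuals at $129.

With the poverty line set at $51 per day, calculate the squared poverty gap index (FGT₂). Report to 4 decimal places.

0.0316

Incomes under z: 36×$39 (q = 36 of N = 63).
Gap ratios (z−y)/z: (51−39)/51 = 0.2353 (×36).
Squared: 0.0554 (×36).
Sum = 1.993080; P₂ = 1.993080 / 63 = 0.0316.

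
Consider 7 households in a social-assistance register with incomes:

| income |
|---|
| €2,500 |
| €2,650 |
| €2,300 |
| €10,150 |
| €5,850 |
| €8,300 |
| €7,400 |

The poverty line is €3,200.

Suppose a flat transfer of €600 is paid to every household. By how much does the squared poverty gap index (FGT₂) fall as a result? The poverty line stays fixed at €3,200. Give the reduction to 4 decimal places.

0.0210

Before: below the line — €2,300, €2,500, €2,650; squared poverty gap index (FGT₂) = 0.022356.
After the €600 transfer: below the line — €2,900, €3,100; squared poverty gap index (FGT₂) = 0.001395.
Reduction = 0.022356 − 0.001395 = 0.0210.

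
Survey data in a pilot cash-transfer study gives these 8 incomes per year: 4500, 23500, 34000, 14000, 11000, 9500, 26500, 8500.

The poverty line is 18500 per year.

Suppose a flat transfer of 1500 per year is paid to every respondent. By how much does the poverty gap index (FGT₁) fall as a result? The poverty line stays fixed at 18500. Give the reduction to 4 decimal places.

Before: below the line — 4500, 8500, 9500, 11000, 14000; poverty gap index (FGT₁) = 0.304054.
After the 1500 transfer: below the line — 6000, 10000, 11000, 12500, 15500; poverty gap index (FGT₁) = 0.253378.
Reduction = 0.304054 − 0.253378 = 0.0507.

0.0507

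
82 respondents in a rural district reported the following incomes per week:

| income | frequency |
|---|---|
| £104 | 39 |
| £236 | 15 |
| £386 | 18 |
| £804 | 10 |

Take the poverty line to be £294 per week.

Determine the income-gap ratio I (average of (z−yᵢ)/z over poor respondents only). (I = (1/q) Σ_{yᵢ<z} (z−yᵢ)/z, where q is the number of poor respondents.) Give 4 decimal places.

Below the line: 39×£104, 15×£236 (q = 54 of N = 82).
Relative gaps: 0.6463 (×39), 0.1973 (×15); sum = 28.163265.
I averages over the q = 54 poor units only: 28.163265 / 54 = 0.5215.

0.5215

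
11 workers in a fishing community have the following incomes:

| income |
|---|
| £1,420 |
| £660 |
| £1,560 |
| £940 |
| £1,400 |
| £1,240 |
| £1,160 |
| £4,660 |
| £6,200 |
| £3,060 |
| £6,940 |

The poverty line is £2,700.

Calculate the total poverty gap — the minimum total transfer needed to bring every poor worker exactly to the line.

£10,520

Below the line: £660, £940, £1,160, £1,240, £1,400, £1,420, £1,560 (q = 7 of N = 11).
Individual gaps: 2700−660 = 2040; 2700−940 = 1760; 2700−1160 = 1540; 2700−1240 = 1460; 2700−1400 = 1300; 2700−1420 = 1280; 2700−1560 = 1140.
Aggregate gap = £10,520.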